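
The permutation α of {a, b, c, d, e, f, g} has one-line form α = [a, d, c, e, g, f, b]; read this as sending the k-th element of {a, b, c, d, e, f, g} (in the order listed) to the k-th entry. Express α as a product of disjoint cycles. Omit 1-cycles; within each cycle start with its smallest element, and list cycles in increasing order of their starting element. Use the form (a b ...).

Start at b and follow images: b → d → e → g → b, giving the cycle (b d e g).
Continuing from each remaining unvisited element yields (b d e g).

(b d e g)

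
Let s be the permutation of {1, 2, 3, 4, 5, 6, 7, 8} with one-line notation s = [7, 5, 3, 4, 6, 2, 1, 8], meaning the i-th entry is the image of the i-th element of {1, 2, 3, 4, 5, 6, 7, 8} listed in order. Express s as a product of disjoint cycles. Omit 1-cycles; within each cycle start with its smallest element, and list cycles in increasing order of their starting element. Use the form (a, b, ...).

From 1: 1 → 7 → 1, closing the cycle (1, 7).
Continuing from each remaining unvisited element yields (1, 7)(2, 5, 6).

(1, 7)(2, 5, 6)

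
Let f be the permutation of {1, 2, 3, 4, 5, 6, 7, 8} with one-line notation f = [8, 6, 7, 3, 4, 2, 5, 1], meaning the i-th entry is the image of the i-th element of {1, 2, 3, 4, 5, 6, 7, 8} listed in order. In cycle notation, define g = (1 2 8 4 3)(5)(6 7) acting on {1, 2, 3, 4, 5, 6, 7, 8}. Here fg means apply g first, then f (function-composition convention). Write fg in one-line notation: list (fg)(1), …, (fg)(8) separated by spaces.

For each element, apply g then f: 1 → 2 → 6; 2 → 8 → 1; 3 → 1 → 8; 4 → 3 → 7; 5 → 5 → 4; 6 → 7 → 5; 7 → 6 → 2; 8 → 4 → 3.
So fg in one-line form is 6 1 8 7 4 5 2 3.

6 1 8 7 4 5 2 3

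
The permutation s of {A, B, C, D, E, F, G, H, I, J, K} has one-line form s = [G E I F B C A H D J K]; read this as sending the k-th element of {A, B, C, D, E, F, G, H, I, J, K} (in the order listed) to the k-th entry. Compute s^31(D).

I

Tracing D → F → … returns to D after 4 steps, so D lies in a 4-cycle (C, I, D, F).
On a 4-cycle, s^4 is the identity, so s^31 = s^3 there (31 ≡ 3 mod 4).
Advancing 3 steps from D: D → F → C → I.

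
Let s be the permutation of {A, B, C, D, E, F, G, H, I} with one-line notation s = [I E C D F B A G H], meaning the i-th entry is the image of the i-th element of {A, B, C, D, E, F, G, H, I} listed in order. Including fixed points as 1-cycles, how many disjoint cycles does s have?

The cycle decomposition is (A I H G)(B E F)(C)(D), which has 4 cycles (counting 1-cycles).

4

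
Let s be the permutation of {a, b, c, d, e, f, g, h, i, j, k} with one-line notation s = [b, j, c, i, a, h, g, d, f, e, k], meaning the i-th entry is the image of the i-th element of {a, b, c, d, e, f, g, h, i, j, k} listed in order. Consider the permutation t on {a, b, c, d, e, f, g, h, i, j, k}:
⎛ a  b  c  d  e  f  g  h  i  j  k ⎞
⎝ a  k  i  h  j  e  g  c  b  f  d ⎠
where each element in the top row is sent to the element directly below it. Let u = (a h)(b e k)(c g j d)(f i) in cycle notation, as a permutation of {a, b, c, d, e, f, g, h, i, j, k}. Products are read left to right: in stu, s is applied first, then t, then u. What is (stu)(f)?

Chase f: s(f) = h; t(h) = c; u(c) = g. Hence (stu)(f) = g.

g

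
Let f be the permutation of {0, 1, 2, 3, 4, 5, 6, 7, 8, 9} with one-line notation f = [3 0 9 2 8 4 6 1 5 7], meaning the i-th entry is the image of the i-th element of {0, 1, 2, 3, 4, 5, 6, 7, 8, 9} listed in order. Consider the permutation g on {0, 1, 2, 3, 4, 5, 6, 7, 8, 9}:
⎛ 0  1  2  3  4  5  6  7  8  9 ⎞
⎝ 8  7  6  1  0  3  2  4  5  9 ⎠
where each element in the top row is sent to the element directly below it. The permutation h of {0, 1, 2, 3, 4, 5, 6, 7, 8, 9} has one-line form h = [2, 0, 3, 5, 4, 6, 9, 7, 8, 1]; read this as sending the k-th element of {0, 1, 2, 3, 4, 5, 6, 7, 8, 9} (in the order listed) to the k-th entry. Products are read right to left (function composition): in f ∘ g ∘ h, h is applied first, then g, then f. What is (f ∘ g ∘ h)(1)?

Apply the permutations in order: h(1) = 0, then g(0) = 8, then f(8) = 5. So (f ∘ g ∘ h)(1) = 5.

5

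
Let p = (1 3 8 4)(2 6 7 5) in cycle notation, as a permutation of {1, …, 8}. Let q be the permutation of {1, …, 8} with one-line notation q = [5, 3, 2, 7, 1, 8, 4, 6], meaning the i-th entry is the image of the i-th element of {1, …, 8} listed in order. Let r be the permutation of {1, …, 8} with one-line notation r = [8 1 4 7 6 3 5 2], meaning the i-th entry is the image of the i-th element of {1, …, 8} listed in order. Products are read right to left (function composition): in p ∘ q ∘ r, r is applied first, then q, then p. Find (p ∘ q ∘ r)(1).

7

Chase 1: r(1) = 8; q(8) = 6; p(6) = 7. Hence (p ∘ q ∘ r)(1) = 7.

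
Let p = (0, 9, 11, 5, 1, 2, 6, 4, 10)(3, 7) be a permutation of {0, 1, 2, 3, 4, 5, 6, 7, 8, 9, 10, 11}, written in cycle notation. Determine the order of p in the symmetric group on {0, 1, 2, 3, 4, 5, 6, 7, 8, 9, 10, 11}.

18

The disjoint cycles have lengths 9, 2, 1.
The order is lcm(9, 2) = 18.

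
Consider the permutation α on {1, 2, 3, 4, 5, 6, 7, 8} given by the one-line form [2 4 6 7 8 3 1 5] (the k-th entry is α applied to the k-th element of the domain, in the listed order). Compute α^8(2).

Tracing 2 → 4 → … returns to 2 after 4 steps, so 2 lies in a 4-cycle (1 2 4 7).
Powers repeat with period 4 on this cycle, and 8 mod 4 = 0, so α^8(2) = α^0(2).
So α^8(2) = 2.

2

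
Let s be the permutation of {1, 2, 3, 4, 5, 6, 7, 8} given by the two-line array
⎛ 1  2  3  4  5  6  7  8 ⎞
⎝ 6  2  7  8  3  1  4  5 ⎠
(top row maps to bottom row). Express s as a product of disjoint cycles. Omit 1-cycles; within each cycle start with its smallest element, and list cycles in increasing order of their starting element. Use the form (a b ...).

(1 6)(3 7 4 8 5)

From 1: 1 → 6 → 1, closing the cycle (1 6).
Repeating from the next unused element and collecting all non-trivial cycles gives (1 6)(3 7 4 8 5).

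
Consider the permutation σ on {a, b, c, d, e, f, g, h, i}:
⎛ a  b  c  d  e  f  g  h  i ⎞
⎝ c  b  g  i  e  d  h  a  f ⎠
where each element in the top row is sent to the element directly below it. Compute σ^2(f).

Tracing f → d → … returns to f after 3 steps, so f lies in a 3-cycle (d i f).
Stepping 2 places around the cycle: f → d → i.

i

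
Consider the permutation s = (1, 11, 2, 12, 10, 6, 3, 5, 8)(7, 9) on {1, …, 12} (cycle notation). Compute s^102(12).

12 lies in the 9-cycle (1, 11, 2, 12, 10, 6, 3, 5, 8).
On a 9-cycle, s^9 is the identity, so s^102 = s^3 there (102 ≡ 3 mod 9).
Stepping 3 places around the cycle: 12 → 10 → 6 → 3.

3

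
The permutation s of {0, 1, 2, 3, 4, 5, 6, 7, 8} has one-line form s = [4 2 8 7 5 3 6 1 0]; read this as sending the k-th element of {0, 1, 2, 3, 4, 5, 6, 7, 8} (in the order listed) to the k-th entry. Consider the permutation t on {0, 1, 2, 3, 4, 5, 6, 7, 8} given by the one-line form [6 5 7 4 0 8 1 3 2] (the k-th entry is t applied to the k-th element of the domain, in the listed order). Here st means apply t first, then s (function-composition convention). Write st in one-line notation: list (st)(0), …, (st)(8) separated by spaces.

Chase each element through t then s: 0 → 6 → 6; 1 → 5 → 3; 2 → 7 → 1; 3 → 4 → 5; 4 → 0 → 4; 5 → 8 → 0; 6 → 1 → 2; 7 → 3 → 7; 8 → 2 → 8.
So st in one-line form is 6 3 1 5 4 0 2 7 8.

6 3 1 5 4 0 2 7 8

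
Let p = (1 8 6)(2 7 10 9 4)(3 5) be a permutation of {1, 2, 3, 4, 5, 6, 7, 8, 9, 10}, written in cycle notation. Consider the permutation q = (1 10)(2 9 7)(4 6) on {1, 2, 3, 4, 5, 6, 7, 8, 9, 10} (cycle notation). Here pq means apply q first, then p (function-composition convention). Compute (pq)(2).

q(2) = 9, then p(9) = 4; composing gives (pq)(2) = 4.

4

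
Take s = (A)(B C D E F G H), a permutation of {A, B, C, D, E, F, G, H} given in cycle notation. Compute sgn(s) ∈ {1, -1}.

The cycle lengths are 7, 1.
A cycle of length ℓ contributes ℓ−1 transpositions, so s is a product of 6 transpositions — even.

1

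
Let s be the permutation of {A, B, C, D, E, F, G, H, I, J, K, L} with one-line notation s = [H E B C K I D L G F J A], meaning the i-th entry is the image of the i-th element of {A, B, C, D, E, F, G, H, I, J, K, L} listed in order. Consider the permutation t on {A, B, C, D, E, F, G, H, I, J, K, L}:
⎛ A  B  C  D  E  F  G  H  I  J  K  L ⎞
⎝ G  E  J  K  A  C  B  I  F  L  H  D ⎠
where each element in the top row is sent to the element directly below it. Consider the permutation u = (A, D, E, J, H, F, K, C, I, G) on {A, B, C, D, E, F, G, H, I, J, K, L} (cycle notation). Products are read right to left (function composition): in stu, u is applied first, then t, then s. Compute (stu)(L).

C

Chase L: u(L) = L; t(L) = D; s(D) = C. Hence (stu)(L) = C.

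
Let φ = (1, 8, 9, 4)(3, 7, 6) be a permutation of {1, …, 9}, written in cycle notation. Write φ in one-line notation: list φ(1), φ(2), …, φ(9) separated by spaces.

8 2 7 1 5 3 6 9 4

Each element maps to the next entry in its cycle (wrapping to the front): 1→8, 2→2, 3→7, 4→1, 5→5, 6→3, 7→6, 8→9, 9→4.
So the one-line form is 8 2 7 1 5 3 6 9 4.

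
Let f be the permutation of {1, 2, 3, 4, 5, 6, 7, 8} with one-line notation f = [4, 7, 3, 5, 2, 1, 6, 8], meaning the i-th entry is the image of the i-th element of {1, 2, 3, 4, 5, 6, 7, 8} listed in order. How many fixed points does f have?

2

The fixed points (elements with f(x) = x) are {3, 8}, so there are 2.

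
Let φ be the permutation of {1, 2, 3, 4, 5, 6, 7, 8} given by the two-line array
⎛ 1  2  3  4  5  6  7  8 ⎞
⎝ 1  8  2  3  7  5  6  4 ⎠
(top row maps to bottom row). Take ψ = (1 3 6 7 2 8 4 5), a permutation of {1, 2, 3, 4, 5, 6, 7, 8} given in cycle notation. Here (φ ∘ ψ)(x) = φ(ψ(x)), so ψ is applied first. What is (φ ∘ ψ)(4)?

(φ ∘ ψ)(4) = φ(ψ(4)). ψ(4) = 5, then φ(5) = 7. So (φ ∘ ψ)(4) = 7.

7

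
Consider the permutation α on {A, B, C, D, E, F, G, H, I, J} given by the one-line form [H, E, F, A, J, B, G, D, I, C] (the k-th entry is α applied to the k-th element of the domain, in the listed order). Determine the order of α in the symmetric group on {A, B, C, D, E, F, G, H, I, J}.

Decomposing into disjoint cycles gives cycle lengths 5, 3, 1, 1.
Since disjoint cycles commute, ord(α) = lcm(5, 3) = 15.

15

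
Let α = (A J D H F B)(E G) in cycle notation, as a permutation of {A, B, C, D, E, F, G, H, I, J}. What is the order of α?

6

The cycle type of α is (6, 2, 1, 1).
The order of α is the least common multiple of its cycle lengths: lcm(6, 2) = 6.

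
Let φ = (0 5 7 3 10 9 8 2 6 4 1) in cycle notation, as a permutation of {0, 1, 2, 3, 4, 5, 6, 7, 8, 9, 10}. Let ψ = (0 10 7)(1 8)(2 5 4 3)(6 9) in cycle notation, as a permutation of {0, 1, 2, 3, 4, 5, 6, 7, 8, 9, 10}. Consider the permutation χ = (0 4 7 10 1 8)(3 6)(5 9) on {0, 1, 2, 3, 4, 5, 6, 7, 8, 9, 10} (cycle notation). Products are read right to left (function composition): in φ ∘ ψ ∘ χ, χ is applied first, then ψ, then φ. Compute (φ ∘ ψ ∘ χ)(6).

6

(φ ∘ ψ ∘ χ)(6) = φ(ψ(χ(6))). χ(6) = 3, then ψ(3) = 2, then φ(2) = 6, so the result is 6.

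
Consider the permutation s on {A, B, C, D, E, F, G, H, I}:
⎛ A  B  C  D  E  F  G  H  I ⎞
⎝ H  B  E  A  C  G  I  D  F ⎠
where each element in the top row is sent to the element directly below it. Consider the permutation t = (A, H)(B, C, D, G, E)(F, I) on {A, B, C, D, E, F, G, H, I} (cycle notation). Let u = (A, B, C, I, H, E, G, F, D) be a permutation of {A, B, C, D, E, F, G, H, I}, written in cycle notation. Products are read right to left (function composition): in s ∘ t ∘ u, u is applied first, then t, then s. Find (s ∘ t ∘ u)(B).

Apply the permutations in order: u(B) = C, then t(C) = D, then s(D) = A. So (s ∘ t ∘ u)(B) = A.

A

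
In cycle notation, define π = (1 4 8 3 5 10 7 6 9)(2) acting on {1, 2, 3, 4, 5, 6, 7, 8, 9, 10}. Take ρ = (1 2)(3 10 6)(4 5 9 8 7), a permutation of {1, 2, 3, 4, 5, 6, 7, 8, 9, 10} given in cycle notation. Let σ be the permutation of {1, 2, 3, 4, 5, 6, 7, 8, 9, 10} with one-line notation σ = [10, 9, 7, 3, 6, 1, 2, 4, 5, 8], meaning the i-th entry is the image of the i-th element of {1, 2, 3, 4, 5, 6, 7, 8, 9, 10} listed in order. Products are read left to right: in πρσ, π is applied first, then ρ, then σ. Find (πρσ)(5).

Apply the permutations in order: π(5) = 10, then ρ(10) = 6, then σ(6) = 1. So (πρσ)(5) = 1.

1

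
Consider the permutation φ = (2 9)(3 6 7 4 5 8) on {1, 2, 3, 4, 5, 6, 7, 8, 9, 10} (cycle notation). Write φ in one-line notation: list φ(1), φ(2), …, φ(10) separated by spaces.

1 9 6 5 8 7 4 3 2 10

Each element maps to the next entry in its cycle (wrapping to the front): 1↦1, 2↦9, 3↦6, 4↦5, 5↦8, 6↦7, 7↦4, 8↦3, 9↦2, 10↦10.
Listing these in domain order gives 1 9 6 5 8 7 4 3 2 10.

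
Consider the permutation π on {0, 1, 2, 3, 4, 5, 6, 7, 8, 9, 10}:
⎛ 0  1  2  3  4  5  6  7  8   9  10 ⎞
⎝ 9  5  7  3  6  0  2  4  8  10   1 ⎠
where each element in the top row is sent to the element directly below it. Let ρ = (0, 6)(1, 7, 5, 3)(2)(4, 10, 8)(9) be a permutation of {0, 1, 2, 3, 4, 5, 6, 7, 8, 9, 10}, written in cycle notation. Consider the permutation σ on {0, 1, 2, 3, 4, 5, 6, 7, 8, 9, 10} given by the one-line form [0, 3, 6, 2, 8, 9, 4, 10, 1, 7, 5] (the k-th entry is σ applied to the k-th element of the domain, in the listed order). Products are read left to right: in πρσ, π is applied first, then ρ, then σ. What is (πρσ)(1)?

(πρσ)(1) = σ(ρ(π(1))). π(1) = 5, then ρ(5) = 3, then σ(3) = 2, so the result is 2.

2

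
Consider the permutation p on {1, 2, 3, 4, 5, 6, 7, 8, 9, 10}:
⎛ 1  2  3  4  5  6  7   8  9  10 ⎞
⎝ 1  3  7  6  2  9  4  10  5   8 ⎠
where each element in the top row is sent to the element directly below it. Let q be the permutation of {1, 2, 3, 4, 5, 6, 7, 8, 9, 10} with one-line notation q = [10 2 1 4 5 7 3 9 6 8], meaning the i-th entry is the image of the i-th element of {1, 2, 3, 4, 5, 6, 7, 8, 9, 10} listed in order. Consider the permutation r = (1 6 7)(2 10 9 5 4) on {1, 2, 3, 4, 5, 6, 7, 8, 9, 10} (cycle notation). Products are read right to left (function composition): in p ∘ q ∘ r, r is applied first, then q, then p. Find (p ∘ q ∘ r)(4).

(p ∘ q ∘ r)(4) = p(q(r(4))). r(4) = 2, then q(2) = 2, then p(2) = 3, so the result is 3.

3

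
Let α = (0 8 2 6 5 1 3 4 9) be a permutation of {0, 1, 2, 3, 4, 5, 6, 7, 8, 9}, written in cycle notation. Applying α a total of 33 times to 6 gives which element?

0

6 lies in the 9-cycle (0 8 2 6 5 1 3 4 9).
Powers repeat with period 9 on this cycle, and 33 mod 9 = 6, so α^33(6) = α^6(6).
Stepping 6 places around the cycle: 6 → 5 → 1 → 3 → 4 → 9 → 0.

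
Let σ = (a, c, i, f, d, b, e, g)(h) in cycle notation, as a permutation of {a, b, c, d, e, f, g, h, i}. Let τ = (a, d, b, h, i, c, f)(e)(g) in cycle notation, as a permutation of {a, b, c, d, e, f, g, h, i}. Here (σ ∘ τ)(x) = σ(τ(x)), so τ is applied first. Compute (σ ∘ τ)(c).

First apply τ: τ(c) = f, then σ(f) = d. Thus (σ ∘ τ)(c) = d.

d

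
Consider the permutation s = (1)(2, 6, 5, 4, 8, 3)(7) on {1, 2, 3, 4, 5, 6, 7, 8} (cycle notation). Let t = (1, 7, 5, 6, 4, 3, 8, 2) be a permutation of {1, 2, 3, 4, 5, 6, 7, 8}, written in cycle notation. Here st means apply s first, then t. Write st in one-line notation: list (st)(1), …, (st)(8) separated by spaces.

Chase each element through s then t: 1 → 1 → 7; 2 → 6 → 4; 3 → 2 → 1; 4 → 8 → 2; 5 → 4 → 3; 6 → 5 → 6; 7 → 7 → 5; 8 → 3 → 8.
Collecting the images, st = [7 4 1 2 3 6 5 8].

7 4 1 2 3 6 5 8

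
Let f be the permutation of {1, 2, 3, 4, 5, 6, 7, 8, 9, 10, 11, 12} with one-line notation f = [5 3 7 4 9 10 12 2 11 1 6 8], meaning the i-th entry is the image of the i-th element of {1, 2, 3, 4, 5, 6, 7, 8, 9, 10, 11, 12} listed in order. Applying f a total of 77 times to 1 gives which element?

Tracing 1 → 5 → … returns to 1 after 6 steps, so 1 lies in a 6-cycle (1 5 9 11 6 10).
Since the cycle has length 6, f^77 acts on it the same as f^5 (77 mod 6 = 5).
Stepping 5 places around the cycle: 1 → 5 → 9 → 11 → 6 → 10.

10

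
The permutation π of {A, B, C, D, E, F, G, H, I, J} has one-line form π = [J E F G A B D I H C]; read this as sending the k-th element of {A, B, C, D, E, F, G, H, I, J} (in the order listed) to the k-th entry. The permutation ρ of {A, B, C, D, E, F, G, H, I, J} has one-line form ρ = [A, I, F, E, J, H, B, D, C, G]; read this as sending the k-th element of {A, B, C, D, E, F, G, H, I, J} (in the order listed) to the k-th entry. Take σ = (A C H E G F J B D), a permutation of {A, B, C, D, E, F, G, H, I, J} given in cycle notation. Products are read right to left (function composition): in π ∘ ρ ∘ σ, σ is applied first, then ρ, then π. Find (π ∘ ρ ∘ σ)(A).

Apply the permutations in order: σ(A) = C, then ρ(C) = F, then π(F) = B. So (π ∘ ρ ∘ σ)(A) = B.

B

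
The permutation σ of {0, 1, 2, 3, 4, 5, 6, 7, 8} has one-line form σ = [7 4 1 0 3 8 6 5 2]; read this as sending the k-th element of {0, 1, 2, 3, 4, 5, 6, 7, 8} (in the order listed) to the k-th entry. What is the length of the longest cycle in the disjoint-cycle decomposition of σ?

Decomposing into disjoint cycles gives (0, 7, 5, 8, 2, 1, 4, 3); the longest has length 8.

8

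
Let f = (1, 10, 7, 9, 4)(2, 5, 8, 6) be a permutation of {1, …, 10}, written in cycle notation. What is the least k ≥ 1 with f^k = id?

The disjoint cycles have lengths 5, 4, 1.
The order is lcm(5, 4) = 20.

20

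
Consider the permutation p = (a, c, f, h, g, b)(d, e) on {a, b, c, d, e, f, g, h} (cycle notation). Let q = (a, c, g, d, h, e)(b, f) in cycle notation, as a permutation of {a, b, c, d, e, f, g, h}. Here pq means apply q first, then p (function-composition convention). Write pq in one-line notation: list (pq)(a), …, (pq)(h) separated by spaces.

(pq)(x) = p(q(x)). Computing each image: p(q(a)) = p(c) = f, p(q(b)) = p(f) = h, p(q(c)) = p(g) = b, p(q(d)) = p(h) = g, p(q(e)) = p(a) = c, p(q(f)) = p(b) = a, p(q(g)) = p(d) = e, p(q(h)) = p(e) = d.
Hence pq = [f h b g c a e d].

f h b g c a e d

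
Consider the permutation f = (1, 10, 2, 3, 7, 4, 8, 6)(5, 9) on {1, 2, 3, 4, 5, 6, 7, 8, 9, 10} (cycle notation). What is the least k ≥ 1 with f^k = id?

The disjoint cycles have lengths 8, 2.
Since disjoint cycles commute, ord(f) = lcm(8, 2) = 8.

8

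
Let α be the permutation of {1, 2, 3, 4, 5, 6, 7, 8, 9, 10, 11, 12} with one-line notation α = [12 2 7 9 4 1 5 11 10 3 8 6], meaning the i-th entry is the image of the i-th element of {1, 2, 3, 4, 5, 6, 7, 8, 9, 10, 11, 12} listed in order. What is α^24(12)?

Tracing 12 → 6 → … returns to 12 after 3 steps, so 12 lies in a 3-cycle (1 12 6).
Since the cycle has length 3, α^24 acts on it the same as α^0 (24 mod 3 = 0).
So α^24(12) = 12.

12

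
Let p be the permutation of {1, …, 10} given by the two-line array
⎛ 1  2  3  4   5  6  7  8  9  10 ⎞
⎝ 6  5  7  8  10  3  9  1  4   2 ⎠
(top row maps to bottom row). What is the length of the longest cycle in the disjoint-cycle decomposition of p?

Decomposing into disjoint cycles gives (1, 6, 3, 7, 9, 4, 8)(2, 5, 10); the longest has length 7.

7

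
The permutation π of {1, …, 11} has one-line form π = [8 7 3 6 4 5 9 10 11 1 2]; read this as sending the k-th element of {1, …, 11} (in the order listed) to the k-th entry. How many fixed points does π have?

The fixed points (elements with π(x) = x) are {3}, so there is 1.

1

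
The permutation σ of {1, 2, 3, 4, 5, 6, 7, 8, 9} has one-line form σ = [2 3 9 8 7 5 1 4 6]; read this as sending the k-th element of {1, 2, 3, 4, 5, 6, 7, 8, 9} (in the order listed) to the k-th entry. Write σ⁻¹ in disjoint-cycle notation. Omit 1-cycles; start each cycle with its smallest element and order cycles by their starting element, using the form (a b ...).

(1 7 5 6 9 3 2)(4 8)

The cycle decomposition of σ is (1 2 3 9 6 5 7)(4 8).
The inverse reverses every cycle; in canonical form, σ⁻¹ = (1 7 5 6 9 3 2)(4 8).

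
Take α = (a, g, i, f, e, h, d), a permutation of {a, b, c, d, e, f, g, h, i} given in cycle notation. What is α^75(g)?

g lies in the 7-cycle (a, g, i, f, e, h, d).
On a 7-cycle, α^7 is the identity, so α^75 = α^5 there (75 ≡ 5 mod 7).
Advancing 5 steps from g: g → i → f → e → h → d.

d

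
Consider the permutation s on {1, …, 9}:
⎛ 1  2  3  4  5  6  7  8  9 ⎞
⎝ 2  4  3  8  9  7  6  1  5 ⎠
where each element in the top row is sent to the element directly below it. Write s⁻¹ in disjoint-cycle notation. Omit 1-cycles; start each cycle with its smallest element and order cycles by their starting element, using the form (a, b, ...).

The cycle decomposition of s is (1, 2, 4, 8)(5, 9)(6, 7).
The inverse reverses every cycle; in canonical form, s⁻¹ = (1, 8, 4, 2)(5, 9)(6, 7).

(1, 8, 4, 2)(5, 9)(6, 7)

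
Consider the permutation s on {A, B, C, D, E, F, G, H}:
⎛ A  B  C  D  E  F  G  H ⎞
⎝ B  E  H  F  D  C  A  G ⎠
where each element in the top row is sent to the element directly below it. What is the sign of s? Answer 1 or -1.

-1

In disjoint-cycle form the cycle lengths are 8.
A cycle of length ℓ contributes ℓ−1 transpositions, so s is a product of 7 transpositions — odd.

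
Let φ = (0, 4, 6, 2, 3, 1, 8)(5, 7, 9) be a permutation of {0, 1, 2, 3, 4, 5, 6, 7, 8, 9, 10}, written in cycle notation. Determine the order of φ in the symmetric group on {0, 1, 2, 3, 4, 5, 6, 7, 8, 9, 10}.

The cycle type of φ is (7, 3, 1).
The order of φ is the least common multiple of its cycle lengths: lcm(7, 3) = 21.

21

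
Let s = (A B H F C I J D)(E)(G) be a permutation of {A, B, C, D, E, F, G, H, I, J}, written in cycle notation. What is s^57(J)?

D

J lies in the 8-cycle (A B H F C I J D).
Since the cycle has length 8, s^57 acts on it the same as s^1 (57 mod 8 = 1).
Stepping 1 place around the cycle: J → D.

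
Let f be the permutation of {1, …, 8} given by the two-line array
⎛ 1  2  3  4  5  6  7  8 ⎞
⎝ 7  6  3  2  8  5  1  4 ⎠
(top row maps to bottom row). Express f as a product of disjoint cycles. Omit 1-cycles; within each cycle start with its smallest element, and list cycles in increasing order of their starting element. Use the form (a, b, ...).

Start at 1 and follow images: 1 → 7 → 1, giving the cycle (1, 7).
Repeating from the next unused element and collecting all non-trivial cycles gives (1, 7)(2, 6, 5, 8, 4).

(1, 7)(2, 6, 5, 8, 4)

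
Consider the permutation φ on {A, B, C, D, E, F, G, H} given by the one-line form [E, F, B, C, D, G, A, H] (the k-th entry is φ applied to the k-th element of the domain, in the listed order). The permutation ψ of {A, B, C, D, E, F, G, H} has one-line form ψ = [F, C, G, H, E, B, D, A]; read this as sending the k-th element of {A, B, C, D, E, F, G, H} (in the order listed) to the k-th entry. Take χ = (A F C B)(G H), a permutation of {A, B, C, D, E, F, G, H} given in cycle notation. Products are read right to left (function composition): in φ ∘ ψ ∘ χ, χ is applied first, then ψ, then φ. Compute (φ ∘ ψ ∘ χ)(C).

Apply the permutations in order: χ(C) = B, then ψ(B) = C, then φ(C) = B. So (φ ∘ ψ ∘ χ)(C) = B.

B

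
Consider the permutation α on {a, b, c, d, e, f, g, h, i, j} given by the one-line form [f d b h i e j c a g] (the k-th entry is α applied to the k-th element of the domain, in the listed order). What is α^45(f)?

Tracing f → e → … returns to f after 4 steps, so f lies in a 4-cycle (a f e i).
On a 4-cycle, α^4 is the identity, so α^45 = α^1 there (45 ≡ 1 mod 4).
Advancing 1 step from f: f → e.

e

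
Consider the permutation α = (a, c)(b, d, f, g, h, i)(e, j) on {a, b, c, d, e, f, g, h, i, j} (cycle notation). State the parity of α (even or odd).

The cycle lengths are 6, 2, 2.
A cycle of length ℓ contributes ℓ−1 transpositions, so α is a product of 5 + 1 + 1 = 7 transpositions — odd.

odd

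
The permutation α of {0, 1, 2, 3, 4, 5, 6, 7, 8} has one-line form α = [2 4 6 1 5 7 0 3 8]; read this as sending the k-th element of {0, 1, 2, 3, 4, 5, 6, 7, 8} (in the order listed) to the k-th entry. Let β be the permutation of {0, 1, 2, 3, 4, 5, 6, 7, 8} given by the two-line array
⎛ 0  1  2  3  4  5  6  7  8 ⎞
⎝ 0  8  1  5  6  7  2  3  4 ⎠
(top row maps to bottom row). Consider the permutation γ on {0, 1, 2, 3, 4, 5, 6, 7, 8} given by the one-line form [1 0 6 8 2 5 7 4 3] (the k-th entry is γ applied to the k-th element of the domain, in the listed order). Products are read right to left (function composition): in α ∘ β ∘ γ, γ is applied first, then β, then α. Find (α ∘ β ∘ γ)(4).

(α ∘ β ∘ γ)(4) = α(β(γ(4))). γ(4) = 2, then β(2) = 1, then α(1) = 4, so the result is 4.

4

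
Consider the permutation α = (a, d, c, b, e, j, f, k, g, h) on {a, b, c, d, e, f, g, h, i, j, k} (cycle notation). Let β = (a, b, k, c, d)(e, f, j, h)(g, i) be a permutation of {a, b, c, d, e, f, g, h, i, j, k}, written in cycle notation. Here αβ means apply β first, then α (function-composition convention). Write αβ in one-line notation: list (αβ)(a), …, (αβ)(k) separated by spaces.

(αβ)(x) = α(β(x)). Computing each image: α(β(a)) = α(b) = e, α(β(b)) = α(k) = g, α(β(c)) = α(d) = c, α(β(d)) = α(a) = d, α(β(e)) = α(f) = k, α(β(f)) = α(j) = f, α(β(g)) = α(i) = i, α(β(h)) = α(e) = j, α(β(i)) = α(g) = h, α(β(j)) = α(h) = a, α(β(k)) = α(c) = b.
Hence αβ = [e g c d k f i j h a b].

e g c d k f i j h a b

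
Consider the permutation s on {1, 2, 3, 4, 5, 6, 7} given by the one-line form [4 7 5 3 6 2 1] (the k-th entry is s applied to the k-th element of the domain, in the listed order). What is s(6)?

6 is element number 6 of the domain, and entry number 6 of the one-line form is 2, so s(6) = 2.

2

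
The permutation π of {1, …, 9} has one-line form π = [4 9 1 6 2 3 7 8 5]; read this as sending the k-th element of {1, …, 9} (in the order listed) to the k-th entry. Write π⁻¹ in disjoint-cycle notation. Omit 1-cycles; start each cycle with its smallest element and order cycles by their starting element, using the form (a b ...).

(1 3 6 4)(2 5 9)

The cycle decomposition of π is (1 4 6 3)(2 9 5).
The inverse reverses every cycle; in canonical form, π⁻¹ = (1 3 6 4)(2 5 9).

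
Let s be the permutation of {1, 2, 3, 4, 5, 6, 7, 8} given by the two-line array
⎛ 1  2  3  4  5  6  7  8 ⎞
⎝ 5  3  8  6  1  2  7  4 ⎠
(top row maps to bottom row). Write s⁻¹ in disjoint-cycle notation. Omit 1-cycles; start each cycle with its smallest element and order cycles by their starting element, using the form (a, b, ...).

The cycle decomposition of s is (1, 5)(2, 3, 8, 4, 6).
The inverse reverses every cycle; in canonical form, s⁻¹ = (1, 5)(2, 6, 4, 8, 3).

(1, 5)(2, 6, 4, 8, 3)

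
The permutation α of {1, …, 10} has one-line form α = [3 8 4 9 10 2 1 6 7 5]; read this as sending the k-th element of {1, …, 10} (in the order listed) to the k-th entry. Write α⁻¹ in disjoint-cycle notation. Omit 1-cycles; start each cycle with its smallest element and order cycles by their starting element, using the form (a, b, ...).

(1, 7, 9, 4, 3)(2, 6, 8)(5, 10)

First write α in disjoint cycles: (1, 3, 4, 9, 7)(2, 8, 6)(5, 10).
Reversing each cycle (and rotating so the smallest element leads) gives α⁻¹ = (1, 7, 9, 4, 3)(2, 6, 8)(5, 10).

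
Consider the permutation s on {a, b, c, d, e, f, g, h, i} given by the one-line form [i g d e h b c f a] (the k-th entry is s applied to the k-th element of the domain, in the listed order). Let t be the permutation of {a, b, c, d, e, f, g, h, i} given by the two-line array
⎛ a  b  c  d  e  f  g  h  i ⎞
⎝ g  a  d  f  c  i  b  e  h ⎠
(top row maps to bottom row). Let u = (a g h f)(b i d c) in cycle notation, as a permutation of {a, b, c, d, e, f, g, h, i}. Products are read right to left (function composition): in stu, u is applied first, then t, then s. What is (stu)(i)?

b

Chase i: u(i) = d; t(d) = f; s(f) = b. Hence (stu)(i) = b.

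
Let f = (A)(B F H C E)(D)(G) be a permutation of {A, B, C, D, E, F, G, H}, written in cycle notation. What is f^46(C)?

E

C lies in the 5-cycle (B F H C E).
Since the cycle has length 5, f^46 acts on it the same as f^1 (46 mod 5 = 1).
Stepping 1 place around the cycle: C → E.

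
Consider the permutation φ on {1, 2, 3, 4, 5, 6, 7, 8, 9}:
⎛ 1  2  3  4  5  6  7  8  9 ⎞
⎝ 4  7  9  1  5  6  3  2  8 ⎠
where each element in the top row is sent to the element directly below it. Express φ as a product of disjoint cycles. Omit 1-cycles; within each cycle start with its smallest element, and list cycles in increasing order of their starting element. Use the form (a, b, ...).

Iterating φ from 1 gives 1 → 4 → 1; that is the 2-cycle (1, 4).
Continuing from each remaining unvisited element yields (1, 4)(2, 7, 3, 9, 8).

(1, 4)(2, 7, 3, 9, 8)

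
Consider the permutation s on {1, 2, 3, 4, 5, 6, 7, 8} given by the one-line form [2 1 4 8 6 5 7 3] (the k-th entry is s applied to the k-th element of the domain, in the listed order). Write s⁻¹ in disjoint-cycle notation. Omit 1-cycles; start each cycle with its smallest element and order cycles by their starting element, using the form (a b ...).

(1 2)(3 8 4)(5 6)

The cycle decomposition of s is (1 2)(3 4 8)(5 6).
The inverse reverses every cycle; in canonical form, s⁻¹ = (1 2)(3 8 4)(5 6).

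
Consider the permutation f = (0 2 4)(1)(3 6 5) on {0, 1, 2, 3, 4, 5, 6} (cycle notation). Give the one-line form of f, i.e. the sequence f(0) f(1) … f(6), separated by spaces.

Image by image: 0→2, 1→1, 2→4, 3→6, 4→0, 5→3, 6→5.
Listing these in domain order gives 2 1 4 6 0 3 5.

2 1 4 6 0 3 5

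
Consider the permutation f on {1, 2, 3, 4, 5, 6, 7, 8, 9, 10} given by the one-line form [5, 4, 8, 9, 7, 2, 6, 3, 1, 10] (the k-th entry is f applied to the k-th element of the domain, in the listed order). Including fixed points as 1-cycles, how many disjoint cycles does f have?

The cycle decomposition is (1 5 7 6 2 4 9)(3 8)(10), which has 3 cycles (counting 1-cycles).

3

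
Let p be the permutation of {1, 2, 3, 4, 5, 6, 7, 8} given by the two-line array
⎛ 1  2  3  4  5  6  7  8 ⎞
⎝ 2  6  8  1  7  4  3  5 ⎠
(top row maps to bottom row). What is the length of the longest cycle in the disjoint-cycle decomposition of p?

Decomposing into disjoint cycles gives (1, 2, 6, 4)(3, 8, 5, 7); the longest has length 4.

4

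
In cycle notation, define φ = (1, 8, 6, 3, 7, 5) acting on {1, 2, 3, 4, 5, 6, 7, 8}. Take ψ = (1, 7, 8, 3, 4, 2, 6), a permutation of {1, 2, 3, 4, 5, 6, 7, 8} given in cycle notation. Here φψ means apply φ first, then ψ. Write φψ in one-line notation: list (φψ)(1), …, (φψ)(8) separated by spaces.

3 6 8 2 7 4 5 1

(φψ)(x) = ψ(φ(x)). Computing each image: ψ(φ(1)) = ψ(8) = 3, ψ(φ(2)) = ψ(2) = 6, ψ(φ(3)) = ψ(7) = 8, ψ(φ(4)) = ψ(4) = 2, ψ(φ(5)) = ψ(1) = 7, ψ(φ(6)) = ψ(3) = 4, ψ(φ(7)) = ψ(5) = 5, ψ(φ(8)) = ψ(6) = 1.
Hence φψ = [3 6 8 2 7 4 5 1].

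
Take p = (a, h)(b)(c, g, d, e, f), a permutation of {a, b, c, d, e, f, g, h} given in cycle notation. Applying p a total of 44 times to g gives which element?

c

g lies in the 5-cycle (c, g, d, e, f).
Powers repeat with period 5 on this cycle, and 44 mod 5 = 4, so p^44(g) = p^4(g).
Advancing 4 steps from g: g → d → e → f → c.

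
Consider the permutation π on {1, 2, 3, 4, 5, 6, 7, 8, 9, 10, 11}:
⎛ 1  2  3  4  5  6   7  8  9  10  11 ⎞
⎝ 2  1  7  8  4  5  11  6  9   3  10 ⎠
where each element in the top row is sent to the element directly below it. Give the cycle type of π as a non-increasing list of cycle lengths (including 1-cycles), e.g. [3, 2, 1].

The disjoint cycles are (1 2)(3 7 11 10)(4 8 6 5)(9), with lengths 4, 4, 2, 1 in non-increasing order.

[4, 4, 2, 1]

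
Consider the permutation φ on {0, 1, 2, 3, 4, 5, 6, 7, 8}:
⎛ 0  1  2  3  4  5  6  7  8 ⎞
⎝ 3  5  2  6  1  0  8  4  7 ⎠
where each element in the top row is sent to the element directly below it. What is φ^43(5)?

Tracing 5 → 0 → … returns to 5 after 8 steps, so 5 lies in an 8-cycle (0 3 6 8 7 4 1 5).
On an 8-cycle, φ^8 is the identity, so φ^43 = φ^3 there (43 ≡ 3 mod 8).
Stepping 3 places around the cycle: 5 → 0 → 3 → 6.

6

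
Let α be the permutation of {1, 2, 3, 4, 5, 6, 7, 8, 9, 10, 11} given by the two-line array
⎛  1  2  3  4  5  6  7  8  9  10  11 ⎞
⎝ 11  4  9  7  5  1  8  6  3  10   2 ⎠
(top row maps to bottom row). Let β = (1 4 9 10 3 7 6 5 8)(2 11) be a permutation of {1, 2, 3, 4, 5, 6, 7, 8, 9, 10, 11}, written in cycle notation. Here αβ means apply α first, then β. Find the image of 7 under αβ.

1

α(7) = 8, then β(8) = 1; composing gives (αβ)(7) = 1.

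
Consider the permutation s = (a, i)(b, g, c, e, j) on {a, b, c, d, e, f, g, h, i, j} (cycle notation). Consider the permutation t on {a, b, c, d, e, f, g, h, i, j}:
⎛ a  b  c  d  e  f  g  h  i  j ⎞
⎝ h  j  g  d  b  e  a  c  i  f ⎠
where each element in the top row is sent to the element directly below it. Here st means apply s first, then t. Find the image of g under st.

(st)(g) = t(s(g)). s(g) = c, then t(c) = g. So (st)(g) = g.

g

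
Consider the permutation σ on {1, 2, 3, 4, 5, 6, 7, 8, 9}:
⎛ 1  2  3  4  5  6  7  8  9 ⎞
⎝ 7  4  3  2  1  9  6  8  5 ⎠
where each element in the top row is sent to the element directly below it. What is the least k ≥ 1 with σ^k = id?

Decomposing into disjoint cycles gives cycle lengths 5, 2, 1, 1.
The order of σ is the least common multiple of its cycle lengths: lcm(5, 2) = 10.

10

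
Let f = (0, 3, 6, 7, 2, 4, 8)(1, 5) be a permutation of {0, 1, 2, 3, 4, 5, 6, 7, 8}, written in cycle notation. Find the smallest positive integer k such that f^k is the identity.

14

The cycle type of f is (7, 2).
Since disjoint cycles commute, ord(f) = lcm(7, 2) = 14.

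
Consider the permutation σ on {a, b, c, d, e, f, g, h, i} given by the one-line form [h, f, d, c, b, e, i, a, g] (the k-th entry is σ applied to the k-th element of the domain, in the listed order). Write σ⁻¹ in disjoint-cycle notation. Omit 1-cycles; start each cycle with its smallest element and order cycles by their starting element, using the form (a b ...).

The cycle decomposition of σ is (a h)(b f e)(c d)(g i).
Reversing each cycle (and rotating so the smallest element leads) gives σ⁻¹ = (a h)(b e f)(c d)(g i).

(a h)(b e f)(c d)(g i)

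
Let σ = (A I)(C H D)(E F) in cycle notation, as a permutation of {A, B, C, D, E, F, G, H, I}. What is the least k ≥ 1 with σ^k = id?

The cycle type of σ is (3, 2, 2, 1, 1).
Since disjoint cycles commute, ord(σ) = lcm(3, 2, 2) = 6.

6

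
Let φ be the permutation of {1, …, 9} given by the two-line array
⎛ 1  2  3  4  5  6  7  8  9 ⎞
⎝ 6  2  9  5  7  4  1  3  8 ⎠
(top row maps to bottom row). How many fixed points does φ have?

The fixed points (elements with φ(x) = x) are {2}, so there is 1.

1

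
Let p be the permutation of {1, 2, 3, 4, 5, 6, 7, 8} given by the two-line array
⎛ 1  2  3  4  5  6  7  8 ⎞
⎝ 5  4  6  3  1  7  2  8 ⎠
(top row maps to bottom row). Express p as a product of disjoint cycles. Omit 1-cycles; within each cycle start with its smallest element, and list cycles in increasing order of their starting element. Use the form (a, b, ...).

Iterating p from 1 gives 1 → 5 → 1; that is the 2-cycle (1, 5).
Repeating from the next unused element and collecting all non-trivial cycles gives (1, 5)(2, 4, 3, 6, 7).

(1, 5)(2, 4, 3, 6, 7)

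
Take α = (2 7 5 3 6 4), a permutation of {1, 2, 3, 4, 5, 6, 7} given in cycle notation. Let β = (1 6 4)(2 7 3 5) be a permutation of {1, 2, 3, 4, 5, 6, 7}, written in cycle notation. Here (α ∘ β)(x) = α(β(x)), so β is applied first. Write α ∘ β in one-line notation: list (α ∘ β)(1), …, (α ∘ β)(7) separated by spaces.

For each element, apply β then α: 1 → 6 → 4; 2 → 7 → 5; 3 → 5 → 3; 4 → 1 → 1; 5 → 2 → 7; 6 → 4 → 2; 7 → 3 → 6.
Collecting the images, α ∘ β = [4 5 3 1 7 2 6].

4 5 3 1 7 2 6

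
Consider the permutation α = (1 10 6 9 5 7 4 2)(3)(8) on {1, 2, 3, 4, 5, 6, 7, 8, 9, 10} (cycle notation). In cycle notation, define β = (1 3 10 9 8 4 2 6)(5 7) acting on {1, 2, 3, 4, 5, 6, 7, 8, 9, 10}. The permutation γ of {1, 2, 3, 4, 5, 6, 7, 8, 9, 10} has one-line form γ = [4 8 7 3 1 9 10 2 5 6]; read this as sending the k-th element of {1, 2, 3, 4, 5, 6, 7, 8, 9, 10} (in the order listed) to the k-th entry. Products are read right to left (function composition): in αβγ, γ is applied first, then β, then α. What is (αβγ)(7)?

Apply the permutations in order: γ(7) = 10, then β(10) = 9, then α(9) = 5. So (αβγ)(7) = 5.

5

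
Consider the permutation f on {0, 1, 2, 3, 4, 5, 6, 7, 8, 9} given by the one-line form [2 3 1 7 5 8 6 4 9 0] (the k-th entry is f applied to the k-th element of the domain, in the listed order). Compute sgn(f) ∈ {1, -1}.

1

In disjoint-cycle form the cycle lengths are 9, 1.
A cycle of length ℓ contributes ℓ−1 transpositions, so f is a product of 8 transpositions — even.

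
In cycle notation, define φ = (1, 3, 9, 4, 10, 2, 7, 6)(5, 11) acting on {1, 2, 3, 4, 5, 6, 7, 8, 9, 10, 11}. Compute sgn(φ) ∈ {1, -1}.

1

The cycle lengths are 8, 2, 1.
A cycle is odd iff its length is even; φ has 2 even-length cycles, so sgn(φ) = (−1)^2 and φ is even.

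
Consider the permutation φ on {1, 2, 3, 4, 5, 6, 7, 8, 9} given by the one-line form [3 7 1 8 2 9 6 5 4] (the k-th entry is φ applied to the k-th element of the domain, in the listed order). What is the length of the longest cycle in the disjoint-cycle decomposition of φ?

7

Decomposing into disjoint cycles gives (1 3)(2 7 6 9 4 8 5); the longest has length 7.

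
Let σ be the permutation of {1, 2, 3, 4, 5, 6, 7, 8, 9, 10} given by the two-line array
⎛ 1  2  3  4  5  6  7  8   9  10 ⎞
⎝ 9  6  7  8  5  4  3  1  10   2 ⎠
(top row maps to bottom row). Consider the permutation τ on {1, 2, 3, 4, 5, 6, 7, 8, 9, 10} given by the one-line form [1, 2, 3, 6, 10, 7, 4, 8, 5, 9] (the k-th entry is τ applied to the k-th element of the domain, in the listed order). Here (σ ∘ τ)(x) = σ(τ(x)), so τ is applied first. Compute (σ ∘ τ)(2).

6

First apply τ: τ(2) = 2, then σ(2) = 6. Thus (σ ∘ τ)(2) = 6.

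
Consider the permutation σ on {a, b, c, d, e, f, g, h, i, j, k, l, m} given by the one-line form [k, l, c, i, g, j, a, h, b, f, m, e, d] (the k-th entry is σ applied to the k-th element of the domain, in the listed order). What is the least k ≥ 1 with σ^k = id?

Decomposing into disjoint cycles gives cycle lengths 9, 2, 1, 1.
The order of σ is the least common multiple of its cycle lengths: lcm(9, 2) = 18.

18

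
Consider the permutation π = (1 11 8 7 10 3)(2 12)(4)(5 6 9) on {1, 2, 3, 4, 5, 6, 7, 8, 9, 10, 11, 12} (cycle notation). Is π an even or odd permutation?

even

The cycle lengths are 6, 3, 2, 1.
A cycle is odd iff its length is even; π has 2 even-length cycles, so sgn(π) = (−1)^2 and π is even.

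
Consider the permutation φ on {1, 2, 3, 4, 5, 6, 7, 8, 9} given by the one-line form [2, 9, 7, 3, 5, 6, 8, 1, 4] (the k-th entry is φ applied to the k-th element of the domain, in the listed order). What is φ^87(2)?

3

Tracing 2 → 9 → … returns to 2 after 7 steps, so 2 lies in a 7-cycle (1, 2, 9, 4, 3, 7, 8).
Powers repeat with period 7 on this cycle, and 87 mod 7 = 3, so φ^87(2) = φ^3(2).
Stepping 3 places around the cycle: 2 → 9 → 4 → 3.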